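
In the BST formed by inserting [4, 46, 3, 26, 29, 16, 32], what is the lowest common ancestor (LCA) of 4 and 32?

Tree insertion order: [4, 46, 3, 26, 29, 16, 32]
Tree (level-order array): [4, 3, 46, None, None, 26, None, 16, 29, None, None, None, 32]
In a BST, the LCA of p=4, q=32 is the first node v on the
root-to-leaf path with p <= v <= q (go left if both < v, right if both > v).
Walk from root:
  at 4: 4 <= 4 <= 32, this is the LCA
LCA = 4


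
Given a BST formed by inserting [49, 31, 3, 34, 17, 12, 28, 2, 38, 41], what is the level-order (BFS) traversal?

Tree insertion order: [49, 31, 3, 34, 17, 12, 28, 2, 38, 41]
Tree (level-order array): [49, 31, None, 3, 34, 2, 17, None, 38, None, None, 12, 28, None, 41]
BFS from the root, enqueuing left then right child of each popped node:
  queue [49] -> pop 49, enqueue [31], visited so far: [49]
  queue [31] -> pop 31, enqueue [3, 34], visited so far: [49, 31]
  queue [3, 34] -> pop 3, enqueue [2, 17], visited so far: [49, 31, 3]
  queue [34, 2, 17] -> pop 34, enqueue [38], visited so far: [49, 31, 3, 34]
  queue [2, 17, 38] -> pop 2, enqueue [none], visited so far: [49, 31, 3, 34, 2]
  queue [17, 38] -> pop 17, enqueue [12, 28], visited so far: [49, 31, 3, 34, 2, 17]
  queue [38, 12, 28] -> pop 38, enqueue [41], visited so far: [49, 31, 3, 34, 2, 17, 38]
  queue [12, 28, 41] -> pop 12, enqueue [none], visited so far: [49, 31, 3, 34, 2, 17, 38, 12]
  queue [28, 41] -> pop 28, enqueue [none], visited so far: [49, 31, 3, 34, 2, 17, 38, 12, 28]
  queue [41] -> pop 41, enqueue [none], visited so far: [49, 31, 3, 34, 2, 17, 38, 12, 28, 41]
Result: [49, 31, 3, 34, 2, 17, 38, 12, 28, 41]


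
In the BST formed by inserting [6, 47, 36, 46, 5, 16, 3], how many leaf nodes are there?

Tree built from: [6, 47, 36, 46, 5, 16, 3]
Tree (level-order array): [6, 5, 47, 3, None, 36, None, None, None, 16, 46]
Rule: A leaf has 0 children.
Per-node child counts:
  node 6: 2 child(ren)
  node 5: 1 child(ren)
  node 3: 0 child(ren)
  node 47: 1 child(ren)
  node 36: 2 child(ren)
  node 16: 0 child(ren)
  node 46: 0 child(ren)
Matching nodes: [3, 16, 46]
Count of leaf nodes: 3


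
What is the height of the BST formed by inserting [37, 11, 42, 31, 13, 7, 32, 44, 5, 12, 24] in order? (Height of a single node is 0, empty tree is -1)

Insertion order: [37, 11, 42, 31, 13, 7, 32, 44, 5, 12, 24]
Tree (level-order array): [37, 11, 42, 7, 31, None, 44, 5, None, 13, 32, None, None, None, None, 12, 24]
Compute height bottom-up (empty subtree = -1):
  height(5) = 1 + max(-1, -1) = 0
  height(7) = 1 + max(0, -1) = 1
  height(12) = 1 + max(-1, -1) = 0
  height(24) = 1 + max(-1, -1) = 0
  height(13) = 1 + max(0, 0) = 1
  height(32) = 1 + max(-1, -1) = 0
  height(31) = 1 + max(1, 0) = 2
  height(11) = 1 + max(1, 2) = 3
  height(44) = 1 + max(-1, -1) = 0
  height(42) = 1 + max(-1, 0) = 1
  height(37) = 1 + max(3, 1) = 4
Height = 4


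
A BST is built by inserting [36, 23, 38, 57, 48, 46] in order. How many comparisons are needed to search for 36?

Search path for 36: 36
Found: True
Comparisons: 1


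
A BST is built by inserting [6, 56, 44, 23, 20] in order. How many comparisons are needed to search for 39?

Search path for 39: 6 -> 56 -> 44 -> 23
Found: False
Comparisons: 4


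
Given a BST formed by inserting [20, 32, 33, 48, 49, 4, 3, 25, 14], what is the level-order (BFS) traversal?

Tree insertion order: [20, 32, 33, 48, 49, 4, 3, 25, 14]
Tree (level-order array): [20, 4, 32, 3, 14, 25, 33, None, None, None, None, None, None, None, 48, None, 49]
BFS from the root, enqueuing left then right child of each popped node:
  queue [20] -> pop 20, enqueue [4, 32], visited so far: [20]
  queue [4, 32] -> pop 4, enqueue [3, 14], visited so far: [20, 4]
  queue [32, 3, 14] -> pop 32, enqueue [25, 33], visited so far: [20, 4, 32]
  queue [3, 14, 25, 33] -> pop 3, enqueue [none], visited so far: [20, 4, 32, 3]
  queue [14, 25, 33] -> pop 14, enqueue [none], visited so far: [20, 4, 32, 3, 14]
  queue [25, 33] -> pop 25, enqueue [none], visited so far: [20, 4, 32, 3, 14, 25]
  queue [33] -> pop 33, enqueue [48], visited so far: [20, 4, 32, 3, 14, 25, 33]
  queue [48] -> pop 48, enqueue [49], visited so far: [20, 4, 32, 3, 14, 25, 33, 48]
  queue [49] -> pop 49, enqueue [none], visited so far: [20, 4, 32, 3, 14, 25, 33, 48, 49]
Result: [20, 4, 32, 3, 14, 25, 33, 48, 49]


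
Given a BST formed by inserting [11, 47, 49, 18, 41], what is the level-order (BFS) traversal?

Tree insertion order: [11, 47, 49, 18, 41]
Tree (level-order array): [11, None, 47, 18, 49, None, 41]
BFS from the root, enqueuing left then right child of each popped node:
  queue [11] -> pop 11, enqueue [47], visited so far: [11]
  queue [47] -> pop 47, enqueue [18, 49], visited so far: [11, 47]
  queue [18, 49] -> pop 18, enqueue [41], visited so far: [11, 47, 18]
  queue [49, 41] -> pop 49, enqueue [none], visited so far: [11, 47, 18, 49]
  queue [41] -> pop 41, enqueue [none], visited so far: [11, 47, 18, 49, 41]
Result: [11, 47, 18, 49, 41]


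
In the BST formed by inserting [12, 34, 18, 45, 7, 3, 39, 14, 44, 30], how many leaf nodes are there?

Tree built from: [12, 34, 18, 45, 7, 3, 39, 14, 44, 30]
Tree (level-order array): [12, 7, 34, 3, None, 18, 45, None, None, 14, 30, 39, None, None, None, None, None, None, 44]
Rule: A leaf has 0 children.
Per-node child counts:
  node 12: 2 child(ren)
  node 7: 1 child(ren)
  node 3: 0 child(ren)
  node 34: 2 child(ren)
  node 18: 2 child(ren)
  node 14: 0 child(ren)
  node 30: 0 child(ren)
  node 45: 1 child(ren)
  node 39: 1 child(ren)
  node 44: 0 child(ren)
Matching nodes: [3, 14, 30, 44]
Count of leaf nodes: 4


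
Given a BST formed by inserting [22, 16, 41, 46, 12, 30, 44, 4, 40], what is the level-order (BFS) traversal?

Tree insertion order: [22, 16, 41, 46, 12, 30, 44, 4, 40]
Tree (level-order array): [22, 16, 41, 12, None, 30, 46, 4, None, None, 40, 44]
BFS from the root, enqueuing left then right child of each popped node:
  queue [22] -> pop 22, enqueue [16, 41], visited so far: [22]
  queue [16, 41] -> pop 16, enqueue [12], visited so far: [22, 16]
  queue [41, 12] -> pop 41, enqueue [30, 46], visited so far: [22, 16, 41]
  queue [12, 30, 46] -> pop 12, enqueue [4], visited so far: [22, 16, 41, 12]
  queue [30, 46, 4] -> pop 30, enqueue [40], visited so far: [22, 16, 41, 12, 30]
  queue [46, 4, 40] -> pop 46, enqueue [44], visited so far: [22, 16, 41, 12, 30, 46]
  queue [4, 40, 44] -> pop 4, enqueue [none], visited so far: [22, 16, 41, 12, 30, 46, 4]
  queue [40, 44] -> pop 40, enqueue [none], visited so far: [22, 16, 41, 12, 30, 46, 4, 40]
  queue [44] -> pop 44, enqueue [none], visited so far: [22, 16, 41, 12, 30, 46, 4, 40, 44]
Result: [22, 16, 41, 12, 30, 46, 4, 40, 44]


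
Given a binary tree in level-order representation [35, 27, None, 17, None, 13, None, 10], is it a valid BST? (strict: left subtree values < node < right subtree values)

Level-order array: [35, 27, None, 17, None, 13, None, 10]
Validate using subtree bounds (lo, hi): at each node, require lo < value < hi,
then recurse left with hi=value and right with lo=value.
Preorder trace (stopping at first violation):
  at node 35 with bounds (-inf, +inf): OK
  at node 27 with bounds (-inf, 35): OK
  at node 17 with bounds (-inf, 27): OK
  at node 13 with bounds (-inf, 17): OK
  at node 10 with bounds (-inf, 13): OK
No violation found at any node.
Result: Valid BST


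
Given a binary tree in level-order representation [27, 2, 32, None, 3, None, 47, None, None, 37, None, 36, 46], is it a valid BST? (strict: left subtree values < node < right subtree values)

Level-order array: [27, 2, 32, None, 3, None, 47, None, None, 37, None, 36, 46]
Validate using subtree bounds (lo, hi): at each node, require lo < value < hi,
then recurse left with hi=value and right with lo=value.
Preorder trace (stopping at first violation):
  at node 27 with bounds (-inf, +inf): OK
  at node 2 with bounds (-inf, 27): OK
  at node 3 with bounds (2, 27): OK
  at node 32 with bounds (27, +inf): OK
  at node 47 with bounds (32, +inf): OK
  at node 37 with bounds (32, 47): OK
  at node 36 with bounds (32, 37): OK
  at node 46 with bounds (37, 47): OK
No violation found at any node.
Result: Valid BST


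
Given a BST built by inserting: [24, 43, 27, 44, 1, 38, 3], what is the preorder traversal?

Tree insertion order: [24, 43, 27, 44, 1, 38, 3]
Tree (level-order array): [24, 1, 43, None, 3, 27, 44, None, None, None, 38]
Preorder traversal: [24, 1, 3, 43, 27, 38, 44]


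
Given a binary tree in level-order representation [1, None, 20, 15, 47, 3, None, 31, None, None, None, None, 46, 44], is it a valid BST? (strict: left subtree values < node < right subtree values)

Level-order array: [1, None, 20, 15, 47, 3, None, 31, None, None, None, None, 46, 44]
Validate using subtree bounds (lo, hi): at each node, require lo < value < hi,
then recurse left with hi=value and right with lo=value.
Preorder trace (stopping at first violation):
  at node 1 with bounds (-inf, +inf): OK
  at node 20 with bounds (1, +inf): OK
  at node 15 with bounds (1, 20): OK
  at node 3 with bounds (1, 15): OK
  at node 47 with bounds (20, +inf): OK
  at node 31 with bounds (20, 47): OK
  at node 46 with bounds (31, 47): OK
  at node 44 with bounds (31, 46): OK
No violation found at any node.
Result: Valid BST


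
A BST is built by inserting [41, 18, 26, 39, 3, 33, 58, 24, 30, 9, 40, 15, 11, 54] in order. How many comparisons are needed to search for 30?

Search path for 30: 41 -> 18 -> 26 -> 39 -> 33 -> 30
Found: True
Comparisons: 6


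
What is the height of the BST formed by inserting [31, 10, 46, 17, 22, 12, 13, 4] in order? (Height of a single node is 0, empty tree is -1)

Insertion order: [31, 10, 46, 17, 22, 12, 13, 4]
Tree (level-order array): [31, 10, 46, 4, 17, None, None, None, None, 12, 22, None, 13]
Compute height bottom-up (empty subtree = -1):
  height(4) = 1 + max(-1, -1) = 0
  height(13) = 1 + max(-1, -1) = 0
  height(12) = 1 + max(-1, 0) = 1
  height(22) = 1 + max(-1, -1) = 0
  height(17) = 1 + max(1, 0) = 2
  height(10) = 1 + max(0, 2) = 3
  height(46) = 1 + max(-1, -1) = 0
  height(31) = 1 + max(3, 0) = 4
Height = 4


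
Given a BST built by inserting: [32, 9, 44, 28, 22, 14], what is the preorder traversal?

Tree insertion order: [32, 9, 44, 28, 22, 14]
Tree (level-order array): [32, 9, 44, None, 28, None, None, 22, None, 14]
Preorder traversal: [32, 9, 28, 22, 14, 44]


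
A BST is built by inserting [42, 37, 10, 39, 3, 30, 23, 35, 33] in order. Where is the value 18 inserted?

Starting tree (level order): [42, 37, None, 10, 39, 3, 30, None, None, None, None, 23, 35, None, None, 33]
Insertion path: 42 -> 37 -> 10 -> 30 -> 23
Result: insert 18 as left child of 23
Final tree (level order): [42, 37, None, 10, 39, 3, 30, None, None, None, None, 23, 35, 18, None, 33]


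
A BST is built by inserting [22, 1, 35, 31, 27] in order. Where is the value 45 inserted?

Starting tree (level order): [22, 1, 35, None, None, 31, None, 27]
Insertion path: 22 -> 35
Result: insert 45 as right child of 35
Final tree (level order): [22, 1, 35, None, None, 31, 45, 27]


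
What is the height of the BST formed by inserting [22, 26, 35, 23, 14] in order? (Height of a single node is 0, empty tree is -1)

Insertion order: [22, 26, 35, 23, 14]
Tree (level-order array): [22, 14, 26, None, None, 23, 35]
Compute height bottom-up (empty subtree = -1):
  height(14) = 1 + max(-1, -1) = 0
  height(23) = 1 + max(-1, -1) = 0
  height(35) = 1 + max(-1, -1) = 0
  height(26) = 1 + max(0, 0) = 1
  height(22) = 1 + max(0, 1) = 2
Height = 2


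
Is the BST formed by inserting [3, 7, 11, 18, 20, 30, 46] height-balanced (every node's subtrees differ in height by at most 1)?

Tree (level-order array): [3, None, 7, None, 11, None, 18, None, 20, None, 30, None, 46]
Definition: a tree is height-balanced if, at every node, |h(left) - h(right)| <= 1 (empty subtree has height -1).
Bottom-up per-node check:
  node 46: h_left=-1, h_right=-1, diff=0 [OK], height=0
  node 30: h_left=-1, h_right=0, diff=1 [OK], height=1
  node 20: h_left=-1, h_right=1, diff=2 [FAIL (|-1-1|=2 > 1)], height=2
  node 18: h_left=-1, h_right=2, diff=3 [FAIL (|-1-2|=3 > 1)], height=3
  node 11: h_left=-1, h_right=3, diff=4 [FAIL (|-1-3|=4 > 1)], height=4
  node 7: h_left=-1, h_right=4, diff=5 [FAIL (|-1-4|=5 > 1)], height=5
  node 3: h_left=-1, h_right=5, diff=6 [FAIL (|-1-5|=6 > 1)], height=6
Node 20 violates the condition: |-1 - 1| = 2 > 1.
Result: Not balanced


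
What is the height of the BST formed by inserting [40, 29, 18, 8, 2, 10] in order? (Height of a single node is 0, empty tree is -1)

Insertion order: [40, 29, 18, 8, 2, 10]
Tree (level-order array): [40, 29, None, 18, None, 8, None, 2, 10]
Compute height bottom-up (empty subtree = -1):
  height(2) = 1 + max(-1, -1) = 0
  height(10) = 1 + max(-1, -1) = 0
  height(8) = 1 + max(0, 0) = 1
  height(18) = 1 + max(1, -1) = 2
  height(29) = 1 + max(2, -1) = 3
  height(40) = 1 + max(3, -1) = 4
Height = 4


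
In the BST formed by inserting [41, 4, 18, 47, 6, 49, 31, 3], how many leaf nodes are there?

Tree built from: [41, 4, 18, 47, 6, 49, 31, 3]
Tree (level-order array): [41, 4, 47, 3, 18, None, 49, None, None, 6, 31]
Rule: A leaf has 0 children.
Per-node child counts:
  node 41: 2 child(ren)
  node 4: 2 child(ren)
  node 3: 0 child(ren)
  node 18: 2 child(ren)
  node 6: 0 child(ren)
  node 31: 0 child(ren)
  node 47: 1 child(ren)
  node 49: 0 child(ren)
Matching nodes: [3, 6, 31, 49]
Count of leaf nodes: 4


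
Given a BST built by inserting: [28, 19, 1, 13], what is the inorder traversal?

Tree insertion order: [28, 19, 1, 13]
Tree (level-order array): [28, 19, None, 1, None, None, 13]
Inorder traversal: [1, 13, 19, 28]


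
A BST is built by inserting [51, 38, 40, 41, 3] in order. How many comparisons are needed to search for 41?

Search path for 41: 51 -> 38 -> 40 -> 41
Found: True
Comparisons: 4


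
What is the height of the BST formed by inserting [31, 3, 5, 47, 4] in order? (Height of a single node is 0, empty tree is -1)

Insertion order: [31, 3, 5, 47, 4]
Tree (level-order array): [31, 3, 47, None, 5, None, None, 4]
Compute height bottom-up (empty subtree = -1):
  height(4) = 1 + max(-1, -1) = 0
  height(5) = 1 + max(0, -1) = 1
  height(3) = 1 + max(-1, 1) = 2
  height(47) = 1 + max(-1, -1) = 0
  height(31) = 1 + max(2, 0) = 3
Height = 3


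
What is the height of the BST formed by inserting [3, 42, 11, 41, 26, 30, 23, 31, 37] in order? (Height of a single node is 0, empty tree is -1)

Insertion order: [3, 42, 11, 41, 26, 30, 23, 31, 37]
Tree (level-order array): [3, None, 42, 11, None, None, 41, 26, None, 23, 30, None, None, None, 31, None, 37]
Compute height bottom-up (empty subtree = -1):
  height(23) = 1 + max(-1, -1) = 0
  height(37) = 1 + max(-1, -1) = 0
  height(31) = 1 + max(-1, 0) = 1
  height(30) = 1 + max(-1, 1) = 2
  height(26) = 1 + max(0, 2) = 3
  height(41) = 1 + max(3, -1) = 4
  height(11) = 1 + max(-1, 4) = 5
  height(42) = 1 + max(5, -1) = 6
  height(3) = 1 + max(-1, 6) = 7
Height = 7


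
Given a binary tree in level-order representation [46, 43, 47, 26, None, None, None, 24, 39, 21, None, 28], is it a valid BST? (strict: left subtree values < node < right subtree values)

Level-order array: [46, 43, 47, 26, None, None, None, 24, 39, 21, None, 28]
Validate using subtree bounds (lo, hi): at each node, require lo < value < hi,
then recurse left with hi=value and right with lo=value.
Preorder trace (stopping at first violation):
  at node 46 with bounds (-inf, +inf): OK
  at node 43 with bounds (-inf, 46): OK
  at node 26 with bounds (-inf, 43): OK
  at node 24 with bounds (-inf, 26): OK
  at node 21 with bounds (-inf, 24): OK
  at node 39 with bounds (26, 43): OK
  at node 28 with bounds (26, 39): OK
  at node 47 with bounds (46, +inf): OK
No violation found at any node.
Result: Valid BST


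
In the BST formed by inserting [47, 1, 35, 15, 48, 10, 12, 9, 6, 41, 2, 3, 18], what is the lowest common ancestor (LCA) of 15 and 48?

Tree insertion order: [47, 1, 35, 15, 48, 10, 12, 9, 6, 41, 2, 3, 18]
Tree (level-order array): [47, 1, 48, None, 35, None, None, 15, 41, 10, 18, None, None, 9, 12, None, None, 6, None, None, None, 2, None, None, 3]
In a BST, the LCA of p=15, q=48 is the first node v on the
root-to-leaf path with p <= v <= q (go left if both < v, right if both > v).
Walk from root:
  at 47: 15 <= 47 <= 48, this is the LCA
LCA = 47


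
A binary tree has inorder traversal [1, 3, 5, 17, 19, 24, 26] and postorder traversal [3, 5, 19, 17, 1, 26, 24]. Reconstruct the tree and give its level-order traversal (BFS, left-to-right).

Inorder:   [1, 3, 5, 17, 19, 24, 26]
Postorder: [3, 5, 19, 17, 1, 26, 24]
Algorithm: postorder visits root last, so walk postorder right-to-left;
each value is the root of the current inorder slice — split it at that
value, recurse on the right subtree first, then the left.
Recursive splits:
  root=24; inorder splits into left=[1, 3, 5, 17, 19], right=[26]
  root=26; inorder splits into left=[], right=[]
  root=1; inorder splits into left=[], right=[3, 5, 17, 19]
  root=17; inorder splits into left=[3, 5], right=[19]
  root=19; inorder splits into left=[], right=[]
  root=5; inorder splits into left=[3], right=[]
  root=3; inorder splits into left=[], right=[]
Reconstructed level-order: [24, 1, 26, 17, 5, 19, 3]


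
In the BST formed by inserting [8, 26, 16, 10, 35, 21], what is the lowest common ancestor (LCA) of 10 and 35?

Tree insertion order: [8, 26, 16, 10, 35, 21]
Tree (level-order array): [8, None, 26, 16, 35, 10, 21]
In a BST, the LCA of p=10, q=35 is the first node v on the
root-to-leaf path with p <= v <= q (go left if both < v, right if both > v).
Walk from root:
  at 8: both 10 and 35 > 8, go right
  at 26: 10 <= 26 <= 35, this is the LCA
LCA = 26


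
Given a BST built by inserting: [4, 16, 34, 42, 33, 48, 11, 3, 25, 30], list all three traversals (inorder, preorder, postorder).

Tree insertion order: [4, 16, 34, 42, 33, 48, 11, 3, 25, 30]
Tree (level-order array): [4, 3, 16, None, None, 11, 34, None, None, 33, 42, 25, None, None, 48, None, 30]
Inorder (L, root, R): [3, 4, 11, 16, 25, 30, 33, 34, 42, 48]
Preorder (root, L, R): [4, 3, 16, 11, 34, 33, 25, 30, 42, 48]
Postorder (L, R, root): [3, 11, 30, 25, 33, 48, 42, 34, 16, 4]


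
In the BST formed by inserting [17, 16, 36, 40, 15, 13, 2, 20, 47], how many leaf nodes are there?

Tree built from: [17, 16, 36, 40, 15, 13, 2, 20, 47]
Tree (level-order array): [17, 16, 36, 15, None, 20, 40, 13, None, None, None, None, 47, 2]
Rule: A leaf has 0 children.
Per-node child counts:
  node 17: 2 child(ren)
  node 16: 1 child(ren)
  node 15: 1 child(ren)
  node 13: 1 child(ren)
  node 2: 0 child(ren)
  node 36: 2 child(ren)
  node 20: 0 child(ren)
  node 40: 1 child(ren)
  node 47: 0 child(ren)
Matching nodes: [2, 20, 47]
Count of leaf nodes: 3


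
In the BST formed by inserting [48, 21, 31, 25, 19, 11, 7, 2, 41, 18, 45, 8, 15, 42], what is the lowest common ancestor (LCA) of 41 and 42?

Tree insertion order: [48, 21, 31, 25, 19, 11, 7, 2, 41, 18, 45, 8, 15, 42]
Tree (level-order array): [48, 21, None, 19, 31, 11, None, 25, 41, 7, 18, None, None, None, 45, 2, 8, 15, None, 42]
In a BST, the LCA of p=41, q=42 is the first node v on the
root-to-leaf path with p <= v <= q (go left if both < v, right if both > v).
Walk from root:
  at 48: both 41 and 42 < 48, go left
  at 21: both 41 and 42 > 21, go right
  at 31: both 41 and 42 > 31, go right
  at 41: 41 <= 41 <= 42, this is the LCA
LCA = 41


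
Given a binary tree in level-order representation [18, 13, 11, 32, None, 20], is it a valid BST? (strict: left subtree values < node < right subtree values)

Level-order array: [18, 13, 11, 32, None, 20]
Validate using subtree bounds (lo, hi): at each node, require lo < value < hi,
then recurse left with hi=value and right with lo=value.
Preorder trace (stopping at first violation):
  at node 18 with bounds (-inf, +inf): OK
  at node 13 with bounds (-inf, 18): OK
  at node 32 with bounds (-inf, 13): VIOLATION
Node 32 violates its bound: not (-inf < 32 < 13).
Result: Not a valid BST


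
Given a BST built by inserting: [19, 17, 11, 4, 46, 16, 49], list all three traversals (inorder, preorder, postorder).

Tree insertion order: [19, 17, 11, 4, 46, 16, 49]
Tree (level-order array): [19, 17, 46, 11, None, None, 49, 4, 16]
Inorder (L, root, R): [4, 11, 16, 17, 19, 46, 49]
Preorder (root, L, R): [19, 17, 11, 4, 16, 46, 49]
Postorder (L, R, root): [4, 16, 11, 17, 49, 46, 19]


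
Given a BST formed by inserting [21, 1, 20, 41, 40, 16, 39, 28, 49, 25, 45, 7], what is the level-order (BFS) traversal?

Tree insertion order: [21, 1, 20, 41, 40, 16, 39, 28, 49, 25, 45, 7]
Tree (level-order array): [21, 1, 41, None, 20, 40, 49, 16, None, 39, None, 45, None, 7, None, 28, None, None, None, None, None, 25]
BFS from the root, enqueuing left then right child of each popped node:
  queue [21] -> pop 21, enqueue [1, 41], visited so far: [21]
  queue [1, 41] -> pop 1, enqueue [20], visited so far: [21, 1]
  queue [41, 20] -> pop 41, enqueue [40, 49], visited so far: [21, 1, 41]
  queue [20, 40, 49] -> pop 20, enqueue [16], visited so far: [21, 1, 41, 20]
  queue [40, 49, 16] -> pop 40, enqueue [39], visited so far: [21, 1, 41, 20, 40]
  queue [49, 16, 39] -> pop 49, enqueue [45], visited so far: [21, 1, 41, 20, 40, 49]
  queue [16, 39, 45] -> pop 16, enqueue [7], visited so far: [21, 1, 41, 20, 40, 49, 16]
  queue [39, 45, 7] -> pop 39, enqueue [28], visited so far: [21, 1, 41, 20, 40, 49, 16, 39]
  queue [45, 7, 28] -> pop 45, enqueue [none], visited so far: [21, 1, 41, 20, 40, 49, 16, 39, 45]
  queue [7, 28] -> pop 7, enqueue [none], visited so far: [21, 1, 41, 20, 40, 49, 16, 39, 45, 7]
  queue [28] -> pop 28, enqueue [25], visited so far: [21, 1, 41, 20, 40, 49, 16, 39, 45, 7, 28]
  queue [25] -> pop 25, enqueue [none], visited so far: [21, 1, 41, 20, 40, 49, 16, 39, 45, 7, 28, 25]
Result: [21, 1, 41, 20, 40, 49, 16, 39, 45, 7, 28, 25]


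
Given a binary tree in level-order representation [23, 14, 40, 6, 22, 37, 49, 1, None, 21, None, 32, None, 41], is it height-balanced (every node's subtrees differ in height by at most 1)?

Tree (level-order array): [23, 14, 40, 6, 22, 37, 49, 1, None, 21, None, 32, None, 41]
Definition: a tree is height-balanced if, at every node, |h(left) - h(right)| <= 1 (empty subtree has height -1).
Bottom-up per-node check:
  node 1: h_left=-1, h_right=-1, diff=0 [OK], height=0
  node 6: h_left=0, h_right=-1, diff=1 [OK], height=1
  node 21: h_left=-1, h_right=-1, diff=0 [OK], height=0
  node 22: h_left=0, h_right=-1, diff=1 [OK], height=1
  node 14: h_left=1, h_right=1, diff=0 [OK], height=2
  node 32: h_left=-1, h_right=-1, diff=0 [OK], height=0
  node 37: h_left=0, h_right=-1, diff=1 [OK], height=1
  node 41: h_left=-1, h_right=-1, diff=0 [OK], height=0
  node 49: h_left=0, h_right=-1, diff=1 [OK], height=1
  node 40: h_left=1, h_right=1, diff=0 [OK], height=2
  node 23: h_left=2, h_right=2, diff=0 [OK], height=3
All nodes satisfy the balance condition.
Result: Balanced


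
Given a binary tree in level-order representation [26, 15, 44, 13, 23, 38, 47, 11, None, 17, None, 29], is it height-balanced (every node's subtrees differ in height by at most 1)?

Tree (level-order array): [26, 15, 44, 13, 23, 38, 47, 11, None, 17, None, 29]
Definition: a tree is height-balanced if, at every node, |h(left) - h(right)| <= 1 (empty subtree has height -1).
Bottom-up per-node check:
  node 11: h_left=-1, h_right=-1, diff=0 [OK], height=0
  node 13: h_left=0, h_right=-1, diff=1 [OK], height=1
  node 17: h_left=-1, h_right=-1, diff=0 [OK], height=0
  node 23: h_left=0, h_right=-1, diff=1 [OK], height=1
  node 15: h_left=1, h_right=1, diff=0 [OK], height=2
  node 29: h_left=-1, h_right=-1, diff=0 [OK], height=0
  node 38: h_left=0, h_right=-1, diff=1 [OK], height=1
  node 47: h_left=-1, h_right=-1, diff=0 [OK], height=0
  node 44: h_left=1, h_right=0, diff=1 [OK], height=2
  node 26: h_left=2, h_right=2, diff=0 [OK], height=3
All nodes satisfy the balance condition.
Result: Balanced


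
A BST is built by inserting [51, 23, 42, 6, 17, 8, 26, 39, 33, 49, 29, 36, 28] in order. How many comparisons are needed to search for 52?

Search path for 52: 51
Found: False
Comparisons: 1


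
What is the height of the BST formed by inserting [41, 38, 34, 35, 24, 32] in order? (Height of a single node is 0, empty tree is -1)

Insertion order: [41, 38, 34, 35, 24, 32]
Tree (level-order array): [41, 38, None, 34, None, 24, 35, None, 32]
Compute height bottom-up (empty subtree = -1):
  height(32) = 1 + max(-1, -1) = 0
  height(24) = 1 + max(-1, 0) = 1
  height(35) = 1 + max(-1, -1) = 0
  height(34) = 1 + max(1, 0) = 2
  height(38) = 1 + max(2, -1) = 3
  height(41) = 1 + max(3, -1) = 4
Height = 4


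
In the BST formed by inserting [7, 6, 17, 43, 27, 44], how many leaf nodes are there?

Tree built from: [7, 6, 17, 43, 27, 44]
Tree (level-order array): [7, 6, 17, None, None, None, 43, 27, 44]
Rule: A leaf has 0 children.
Per-node child counts:
  node 7: 2 child(ren)
  node 6: 0 child(ren)
  node 17: 1 child(ren)
  node 43: 2 child(ren)
  node 27: 0 child(ren)
  node 44: 0 child(ren)
Matching nodes: [6, 27, 44]
Count of leaf nodes: 3


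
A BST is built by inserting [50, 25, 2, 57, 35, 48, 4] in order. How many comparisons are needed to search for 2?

Search path for 2: 50 -> 25 -> 2
Found: True
Comparisons: 3


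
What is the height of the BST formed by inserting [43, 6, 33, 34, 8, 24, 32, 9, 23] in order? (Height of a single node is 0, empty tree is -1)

Insertion order: [43, 6, 33, 34, 8, 24, 32, 9, 23]
Tree (level-order array): [43, 6, None, None, 33, 8, 34, None, 24, None, None, 9, 32, None, 23]
Compute height bottom-up (empty subtree = -1):
  height(23) = 1 + max(-1, -1) = 0
  height(9) = 1 + max(-1, 0) = 1
  height(32) = 1 + max(-1, -1) = 0
  height(24) = 1 + max(1, 0) = 2
  height(8) = 1 + max(-1, 2) = 3
  height(34) = 1 + max(-1, -1) = 0
  height(33) = 1 + max(3, 0) = 4
  height(6) = 1 + max(-1, 4) = 5
  height(43) = 1 + max(5, -1) = 6
Height = 6


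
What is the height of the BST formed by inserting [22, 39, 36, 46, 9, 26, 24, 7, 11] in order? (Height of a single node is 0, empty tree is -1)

Insertion order: [22, 39, 36, 46, 9, 26, 24, 7, 11]
Tree (level-order array): [22, 9, 39, 7, 11, 36, 46, None, None, None, None, 26, None, None, None, 24]
Compute height bottom-up (empty subtree = -1):
  height(7) = 1 + max(-1, -1) = 0
  height(11) = 1 + max(-1, -1) = 0
  height(9) = 1 + max(0, 0) = 1
  height(24) = 1 + max(-1, -1) = 0
  height(26) = 1 + max(0, -1) = 1
  height(36) = 1 + max(1, -1) = 2
  height(46) = 1 + max(-1, -1) = 0
  height(39) = 1 + max(2, 0) = 3
  height(22) = 1 + max(1, 3) = 4
Height = 4


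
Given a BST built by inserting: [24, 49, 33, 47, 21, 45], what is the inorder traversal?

Tree insertion order: [24, 49, 33, 47, 21, 45]
Tree (level-order array): [24, 21, 49, None, None, 33, None, None, 47, 45]
Inorder traversal: [21, 24, 33, 45, 47, 49]


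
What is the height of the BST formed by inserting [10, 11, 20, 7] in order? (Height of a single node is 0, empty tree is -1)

Insertion order: [10, 11, 20, 7]
Tree (level-order array): [10, 7, 11, None, None, None, 20]
Compute height bottom-up (empty subtree = -1):
  height(7) = 1 + max(-1, -1) = 0
  height(20) = 1 + max(-1, -1) = 0
  height(11) = 1 + max(-1, 0) = 1
  height(10) = 1 + max(0, 1) = 2
Height = 2


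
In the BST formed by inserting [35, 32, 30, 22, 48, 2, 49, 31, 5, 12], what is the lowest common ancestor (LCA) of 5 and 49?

Tree insertion order: [35, 32, 30, 22, 48, 2, 49, 31, 5, 12]
Tree (level-order array): [35, 32, 48, 30, None, None, 49, 22, 31, None, None, 2, None, None, None, None, 5, None, 12]
In a BST, the LCA of p=5, q=49 is the first node v on the
root-to-leaf path with p <= v <= q (go left if both < v, right if both > v).
Walk from root:
  at 35: 5 <= 35 <= 49, this is the LCA
LCA = 35


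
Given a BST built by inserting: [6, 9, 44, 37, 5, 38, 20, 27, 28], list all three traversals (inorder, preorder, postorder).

Tree insertion order: [6, 9, 44, 37, 5, 38, 20, 27, 28]
Tree (level-order array): [6, 5, 9, None, None, None, 44, 37, None, 20, 38, None, 27, None, None, None, 28]
Inorder (L, root, R): [5, 6, 9, 20, 27, 28, 37, 38, 44]
Preorder (root, L, R): [6, 5, 9, 44, 37, 20, 27, 28, 38]
Postorder (L, R, root): [5, 28, 27, 20, 38, 37, 44, 9, 6]


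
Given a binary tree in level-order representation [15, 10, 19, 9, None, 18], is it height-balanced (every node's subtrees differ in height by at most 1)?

Tree (level-order array): [15, 10, 19, 9, None, 18]
Definition: a tree is height-balanced if, at every node, |h(left) - h(right)| <= 1 (empty subtree has height -1).
Bottom-up per-node check:
  node 9: h_left=-1, h_right=-1, diff=0 [OK], height=0
  node 10: h_left=0, h_right=-1, diff=1 [OK], height=1
  node 18: h_left=-1, h_right=-1, diff=0 [OK], height=0
  node 19: h_left=0, h_right=-1, diff=1 [OK], height=1
  node 15: h_left=1, h_right=1, diff=0 [OK], height=2
All nodes satisfy the balance condition.
Result: Balanced


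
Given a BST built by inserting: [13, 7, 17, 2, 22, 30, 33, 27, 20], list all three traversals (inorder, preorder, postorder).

Tree insertion order: [13, 7, 17, 2, 22, 30, 33, 27, 20]
Tree (level-order array): [13, 7, 17, 2, None, None, 22, None, None, 20, 30, None, None, 27, 33]
Inorder (L, root, R): [2, 7, 13, 17, 20, 22, 27, 30, 33]
Preorder (root, L, R): [13, 7, 2, 17, 22, 20, 30, 27, 33]
Postorder (L, R, root): [2, 7, 20, 27, 33, 30, 22, 17, 13]


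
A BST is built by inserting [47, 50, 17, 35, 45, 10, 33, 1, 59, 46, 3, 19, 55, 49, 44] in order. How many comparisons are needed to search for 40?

Search path for 40: 47 -> 17 -> 35 -> 45 -> 44
Found: False
Comparisons: 5


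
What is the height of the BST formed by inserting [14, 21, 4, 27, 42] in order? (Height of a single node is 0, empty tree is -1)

Insertion order: [14, 21, 4, 27, 42]
Tree (level-order array): [14, 4, 21, None, None, None, 27, None, 42]
Compute height bottom-up (empty subtree = -1):
  height(4) = 1 + max(-1, -1) = 0
  height(42) = 1 + max(-1, -1) = 0
  height(27) = 1 + max(-1, 0) = 1
  height(21) = 1 + max(-1, 1) = 2
  height(14) = 1 + max(0, 2) = 3
Height = 3


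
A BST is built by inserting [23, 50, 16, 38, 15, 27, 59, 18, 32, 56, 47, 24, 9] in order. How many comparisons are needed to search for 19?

Search path for 19: 23 -> 16 -> 18
Found: False
Comparisons: 3


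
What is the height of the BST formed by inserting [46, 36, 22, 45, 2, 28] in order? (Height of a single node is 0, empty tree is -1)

Insertion order: [46, 36, 22, 45, 2, 28]
Tree (level-order array): [46, 36, None, 22, 45, 2, 28]
Compute height bottom-up (empty subtree = -1):
  height(2) = 1 + max(-1, -1) = 0
  height(28) = 1 + max(-1, -1) = 0
  height(22) = 1 + max(0, 0) = 1
  height(45) = 1 + max(-1, -1) = 0
  height(36) = 1 + max(1, 0) = 2
  height(46) = 1 + max(2, -1) = 3
Height = 3


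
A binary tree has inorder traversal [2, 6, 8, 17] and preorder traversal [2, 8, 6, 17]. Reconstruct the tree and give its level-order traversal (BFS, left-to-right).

Inorder:  [2, 6, 8, 17]
Preorder: [2, 8, 6, 17]
Algorithm: preorder visits root first, so consume preorder in order;
for each root, split the current inorder slice at that value into
left-subtree inorder and right-subtree inorder, then recurse.
Recursive splits:
  root=2; inorder splits into left=[], right=[6, 8, 17]
  root=8; inorder splits into left=[6], right=[17]
  root=6; inorder splits into left=[], right=[]
  root=17; inorder splits into left=[], right=[]
Reconstructed level-order: [2, 8, 6, 17]


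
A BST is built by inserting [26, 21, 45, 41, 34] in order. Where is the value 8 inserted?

Starting tree (level order): [26, 21, 45, None, None, 41, None, 34]
Insertion path: 26 -> 21
Result: insert 8 as left child of 21
Final tree (level order): [26, 21, 45, 8, None, 41, None, None, None, 34]


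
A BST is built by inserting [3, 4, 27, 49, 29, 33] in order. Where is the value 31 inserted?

Starting tree (level order): [3, None, 4, None, 27, None, 49, 29, None, None, 33]
Insertion path: 3 -> 4 -> 27 -> 49 -> 29 -> 33
Result: insert 31 as left child of 33
Final tree (level order): [3, None, 4, None, 27, None, 49, 29, None, None, 33, 31]


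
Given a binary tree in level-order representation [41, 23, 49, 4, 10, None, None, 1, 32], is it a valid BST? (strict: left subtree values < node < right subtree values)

Level-order array: [41, 23, 49, 4, 10, None, None, 1, 32]
Validate using subtree bounds (lo, hi): at each node, require lo < value < hi,
then recurse left with hi=value and right with lo=value.
Preorder trace (stopping at first violation):
  at node 41 with bounds (-inf, +inf): OK
  at node 23 with bounds (-inf, 41): OK
  at node 4 with bounds (-inf, 23): OK
  at node 1 with bounds (-inf, 4): OK
  at node 32 with bounds (4, 23): VIOLATION
Node 32 violates its bound: not (4 < 32 < 23).
Result: Not a valid BST


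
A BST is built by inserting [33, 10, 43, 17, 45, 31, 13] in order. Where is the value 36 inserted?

Starting tree (level order): [33, 10, 43, None, 17, None, 45, 13, 31]
Insertion path: 33 -> 43
Result: insert 36 as left child of 43
Final tree (level order): [33, 10, 43, None, 17, 36, 45, 13, 31]


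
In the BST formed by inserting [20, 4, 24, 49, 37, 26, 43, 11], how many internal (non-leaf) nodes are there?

Tree built from: [20, 4, 24, 49, 37, 26, 43, 11]
Tree (level-order array): [20, 4, 24, None, 11, None, 49, None, None, 37, None, 26, 43]
Rule: An internal node has at least one child.
Per-node child counts:
  node 20: 2 child(ren)
  node 4: 1 child(ren)
  node 11: 0 child(ren)
  node 24: 1 child(ren)
  node 49: 1 child(ren)
  node 37: 2 child(ren)
  node 26: 0 child(ren)
  node 43: 0 child(ren)
Matching nodes: [20, 4, 24, 49, 37]
Count of internal (non-leaf) nodes: 5


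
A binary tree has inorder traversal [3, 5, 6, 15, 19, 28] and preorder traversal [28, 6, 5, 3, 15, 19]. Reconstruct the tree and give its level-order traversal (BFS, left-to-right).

Inorder:  [3, 5, 6, 15, 19, 28]
Preorder: [28, 6, 5, 3, 15, 19]
Algorithm: preorder visits root first, so consume preorder in order;
for each root, split the current inorder slice at that value into
left-subtree inorder and right-subtree inorder, then recurse.
Recursive splits:
  root=28; inorder splits into left=[3, 5, 6, 15, 19], right=[]
  root=6; inorder splits into left=[3, 5], right=[15, 19]
  root=5; inorder splits into left=[3], right=[]
  root=3; inorder splits into left=[], right=[]
  root=15; inorder splits into left=[], right=[19]
  root=19; inorder splits into left=[], right=[]
Reconstructed level-order: [28, 6, 5, 15, 3, 19]


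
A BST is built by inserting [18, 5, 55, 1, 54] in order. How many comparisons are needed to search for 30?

Search path for 30: 18 -> 55 -> 54
Found: False
Comparisons: 3


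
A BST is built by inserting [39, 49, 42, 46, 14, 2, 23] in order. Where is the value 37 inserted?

Starting tree (level order): [39, 14, 49, 2, 23, 42, None, None, None, None, None, None, 46]
Insertion path: 39 -> 14 -> 23
Result: insert 37 as right child of 23
Final tree (level order): [39, 14, 49, 2, 23, 42, None, None, None, None, 37, None, 46]


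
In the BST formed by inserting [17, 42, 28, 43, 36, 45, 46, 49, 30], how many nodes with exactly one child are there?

Tree built from: [17, 42, 28, 43, 36, 45, 46, 49, 30]
Tree (level-order array): [17, None, 42, 28, 43, None, 36, None, 45, 30, None, None, 46, None, None, None, 49]
Rule: These are nodes with exactly 1 non-null child.
Per-node child counts:
  node 17: 1 child(ren)
  node 42: 2 child(ren)
  node 28: 1 child(ren)
  node 36: 1 child(ren)
  node 30: 0 child(ren)
  node 43: 1 child(ren)
  node 45: 1 child(ren)
  node 46: 1 child(ren)
  node 49: 0 child(ren)
Matching nodes: [17, 28, 36, 43, 45, 46]
Count of nodes with exactly one child: 6


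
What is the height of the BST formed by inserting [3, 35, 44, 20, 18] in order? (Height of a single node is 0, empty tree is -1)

Insertion order: [3, 35, 44, 20, 18]
Tree (level-order array): [3, None, 35, 20, 44, 18]
Compute height bottom-up (empty subtree = -1):
  height(18) = 1 + max(-1, -1) = 0
  height(20) = 1 + max(0, -1) = 1
  height(44) = 1 + max(-1, -1) = 0
  height(35) = 1 + max(1, 0) = 2
  height(3) = 1 + max(-1, 2) = 3
Height = 3


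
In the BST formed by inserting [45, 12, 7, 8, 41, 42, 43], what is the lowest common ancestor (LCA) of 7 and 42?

Tree insertion order: [45, 12, 7, 8, 41, 42, 43]
Tree (level-order array): [45, 12, None, 7, 41, None, 8, None, 42, None, None, None, 43]
In a BST, the LCA of p=7, q=42 is the first node v on the
root-to-leaf path with p <= v <= q (go left if both < v, right if both > v).
Walk from root:
  at 45: both 7 and 42 < 45, go left
  at 12: 7 <= 12 <= 42, this is the LCA
LCA = 12


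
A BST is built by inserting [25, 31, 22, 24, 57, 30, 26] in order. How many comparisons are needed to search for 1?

Search path for 1: 25 -> 22
Found: False
Comparisons: 2


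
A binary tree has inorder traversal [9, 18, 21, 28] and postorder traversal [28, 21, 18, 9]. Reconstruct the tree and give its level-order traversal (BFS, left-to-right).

Inorder:   [9, 18, 21, 28]
Postorder: [28, 21, 18, 9]
Algorithm: postorder visits root last, so walk postorder right-to-left;
each value is the root of the current inorder slice — split it at that
value, recurse on the right subtree first, then the left.
Recursive splits:
  root=9; inorder splits into left=[], right=[18, 21, 28]
  root=18; inorder splits into left=[], right=[21, 28]
  root=21; inorder splits into left=[], right=[28]
  root=28; inorder splits into left=[], right=[]
Reconstructed level-order: [9, 18, 21, 28]


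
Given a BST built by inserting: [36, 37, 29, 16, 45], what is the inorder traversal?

Tree insertion order: [36, 37, 29, 16, 45]
Tree (level-order array): [36, 29, 37, 16, None, None, 45]
Inorder traversal: [16, 29, 36, 37, 45]


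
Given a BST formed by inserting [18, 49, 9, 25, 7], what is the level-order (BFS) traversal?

Tree insertion order: [18, 49, 9, 25, 7]
Tree (level-order array): [18, 9, 49, 7, None, 25]
BFS from the root, enqueuing left then right child of each popped node:
  queue [18] -> pop 18, enqueue [9, 49], visited so far: [18]
  queue [9, 49] -> pop 9, enqueue [7], visited so far: [18, 9]
  queue [49, 7] -> pop 49, enqueue [25], visited so far: [18, 9, 49]
  queue [7, 25] -> pop 7, enqueue [none], visited so far: [18, 9, 49, 7]
  queue [25] -> pop 25, enqueue [none], visited so far: [18, 9, 49, 7, 25]
Result: [18, 9, 49, 7, 25]


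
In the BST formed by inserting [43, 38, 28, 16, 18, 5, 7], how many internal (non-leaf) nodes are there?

Tree built from: [43, 38, 28, 16, 18, 5, 7]
Tree (level-order array): [43, 38, None, 28, None, 16, None, 5, 18, None, 7]
Rule: An internal node has at least one child.
Per-node child counts:
  node 43: 1 child(ren)
  node 38: 1 child(ren)
  node 28: 1 child(ren)
  node 16: 2 child(ren)
  node 5: 1 child(ren)
  node 7: 0 child(ren)
  node 18: 0 child(ren)
Matching nodes: [43, 38, 28, 16, 5]
Count of internal (non-leaf) nodes: 5


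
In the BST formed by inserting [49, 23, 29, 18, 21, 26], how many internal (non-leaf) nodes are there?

Tree built from: [49, 23, 29, 18, 21, 26]
Tree (level-order array): [49, 23, None, 18, 29, None, 21, 26]
Rule: An internal node has at least one child.
Per-node child counts:
  node 49: 1 child(ren)
  node 23: 2 child(ren)
  node 18: 1 child(ren)
  node 21: 0 child(ren)
  node 29: 1 child(ren)
  node 26: 0 child(ren)
Matching nodes: [49, 23, 18, 29]
Count of internal (non-leaf) nodes: 4


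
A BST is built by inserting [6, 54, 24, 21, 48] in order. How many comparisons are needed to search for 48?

Search path for 48: 6 -> 54 -> 24 -> 48
Found: True
Comparisons: 4


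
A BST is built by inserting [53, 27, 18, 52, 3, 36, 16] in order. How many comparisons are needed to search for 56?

Search path for 56: 53
Found: False
Comparisons: 1


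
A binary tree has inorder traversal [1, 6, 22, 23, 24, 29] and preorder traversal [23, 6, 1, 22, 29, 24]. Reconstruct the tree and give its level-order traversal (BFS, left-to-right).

Inorder:  [1, 6, 22, 23, 24, 29]
Preorder: [23, 6, 1, 22, 29, 24]
Algorithm: preorder visits root first, so consume preorder in order;
for each root, split the current inorder slice at that value into
left-subtree inorder and right-subtree inorder, then recurse.
Recursive splits:
  root=23; inorder splits into left=[1, 6, 22], right=[24, 29]
  root=6; inorder splits into left=[1], right=[22]
  root=1; inorder splits into left=[], right=[]
  root=22; inorder splits into left=[], right=[]
  root=29; inorder splits into left=[24], right=[]
  root=24; inorder splits into left=[], right=[]
Reconstructed level-order: [23, 6, 29, 1, 22, 24]
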